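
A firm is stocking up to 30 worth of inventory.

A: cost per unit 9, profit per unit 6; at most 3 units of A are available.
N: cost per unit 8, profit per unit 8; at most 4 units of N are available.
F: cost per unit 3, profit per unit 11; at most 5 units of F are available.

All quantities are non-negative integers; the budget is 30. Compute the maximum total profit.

Take 1×N and 5×F: cost 23 ≤ 30, profit 1·8 + 5·11 = 63.
F has the best ratio (11/3) and is taken to its limit of 5; remaining capacity is filled optimally with the others.

63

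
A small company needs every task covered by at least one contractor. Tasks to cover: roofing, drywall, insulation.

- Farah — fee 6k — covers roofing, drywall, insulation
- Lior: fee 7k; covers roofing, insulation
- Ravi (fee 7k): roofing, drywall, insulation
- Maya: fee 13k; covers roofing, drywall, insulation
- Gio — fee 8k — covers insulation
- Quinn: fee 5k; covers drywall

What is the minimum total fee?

6

Farah alone covers roofing, drywall, insulation — every task.
Total fee: 6.
No cover costs less than 6.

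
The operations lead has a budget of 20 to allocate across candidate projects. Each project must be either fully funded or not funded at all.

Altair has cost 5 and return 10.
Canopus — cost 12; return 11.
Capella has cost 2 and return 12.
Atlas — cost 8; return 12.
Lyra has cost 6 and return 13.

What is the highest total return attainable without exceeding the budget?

Treat it as a binary knapsack problem.
Allowing fractional choices, the relaxed optimum would be about 45.5, but projects are indivisible.
Capella + Atlas + Lyra: cost 2 + 8 + 6 = 16 ≤ 20, return 12 + 12 + 13 = 37.
Altair + Capella + Lyra: cost 5 + 2 + 6 = 13 ≤ 20, return 10 + 12 + 13 = 35.
Canopus + Capella + Lyra: cost 12 + 2 + 6 = 20 ≤ 20, return 11 + 12 + 13 = 36.
Best is Capella, Atlas, and Lyra with total return 37.

37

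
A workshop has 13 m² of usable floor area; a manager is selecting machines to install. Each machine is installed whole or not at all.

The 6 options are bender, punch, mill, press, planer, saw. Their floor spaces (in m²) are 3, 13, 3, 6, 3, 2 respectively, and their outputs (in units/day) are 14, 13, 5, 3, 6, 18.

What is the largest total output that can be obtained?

bender + mill + planer + saw: floor space 3 + 3 + 3 + 2 = 11 ≤ 13, output 14 + 5 + 6 + 18 = 43.
bender + planer + saw: floor space 3 + 3 + 2 = 8 ≤ 13, output 14 + 6 + 18 = 38.
Best is bender, mill, planer, and saw with total output 43.

43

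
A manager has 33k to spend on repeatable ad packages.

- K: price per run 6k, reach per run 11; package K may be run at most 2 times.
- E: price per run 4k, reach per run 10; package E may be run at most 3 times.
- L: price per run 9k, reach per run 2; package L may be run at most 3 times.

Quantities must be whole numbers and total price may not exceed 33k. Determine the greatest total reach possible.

This is a bounded integer knapsack.
2×K and 3×E: price 24 ≤ 33, reach 2·11 + 3·10 = 52.
2×K, 3×E, and 1×L: price 33 ≤ 33, reach 2·11 + 3·10 + 1·2 = 54.
Best is 54.

54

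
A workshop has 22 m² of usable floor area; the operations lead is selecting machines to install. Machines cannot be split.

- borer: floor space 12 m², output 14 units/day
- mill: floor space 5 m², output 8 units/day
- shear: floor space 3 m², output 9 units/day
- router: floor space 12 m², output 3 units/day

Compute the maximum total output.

Allowing fractional choices, the relaxed optimum would be about 31.5, but machines are indivisible.
borer + mill: floor space 12 + 5 = 17 ≤ 22, output 14 + 8 = 22.
borer + mill + shear: floor space 12 + 5 + 3 = 20 ≤ 22, output 14 + 8 + 9 = 31.
borer + shear: floor space 12 + 3 = 15 ≤ 22, output 14 + 9 = 23.
Best is borer, mill, and shear with total output 31.

31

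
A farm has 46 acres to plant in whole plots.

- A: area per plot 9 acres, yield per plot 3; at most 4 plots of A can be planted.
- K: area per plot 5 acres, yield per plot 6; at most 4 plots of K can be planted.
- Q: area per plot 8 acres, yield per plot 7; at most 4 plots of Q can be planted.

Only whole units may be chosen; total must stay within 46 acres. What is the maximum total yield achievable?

This is a bounded integer knapsack.
K has the best ratio (6/5); taking only K gives at most 4×6 = 24 (stopped by the supply cap of 4).
Mixing does better — 4×K and 3×Q: area 44 ≤ 46, yield 4·6 + 3·7 = 45.

45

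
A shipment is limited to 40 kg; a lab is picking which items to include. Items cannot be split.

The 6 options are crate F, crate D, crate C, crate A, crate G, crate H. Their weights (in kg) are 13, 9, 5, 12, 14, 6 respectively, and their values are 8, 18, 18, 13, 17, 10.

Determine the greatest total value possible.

66

crate D + crate C + crate A + crate G: weight 9 + 5 + 12 + 14 = 40 ≤ 40, value 18 + 18 + 13 + 17 = 66.
crate D + crate C + crate A + crate H: weight 9 + 5 + 12 + 6 = 32 ≤ 40, value 18 + 18 + 13 + 10 = 59.
crate D + crate C + crate G + crate H: weight 9 + 5 + 14 + 6 = 34 ≤ 40, value 18 + 18 + 17 + 10 = 63.
Best is crate D, crate C, crate A, and crate G with total value 66.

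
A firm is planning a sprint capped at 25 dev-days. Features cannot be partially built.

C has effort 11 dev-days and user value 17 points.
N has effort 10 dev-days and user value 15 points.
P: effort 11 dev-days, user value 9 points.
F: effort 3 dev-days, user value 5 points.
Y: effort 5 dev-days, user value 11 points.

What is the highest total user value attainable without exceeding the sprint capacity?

Allowing fractional choices, the relaxed optimum would be about 42.0, but features are indivisible.
C + N: effort 11 + 10 = 21 ≤ 25, user value 17 + 15 = 32.
C + F + Y: effort 11 + 3 + 5 = 19 ≤ 25, user value 17 + 5 + 11 = 33.
C + N + F: effort 11 + 10 + 3 = 24 ≤ 25, user value 17 + 15 + 5 = 37.
Best is C, N, and F with total user value 37.

37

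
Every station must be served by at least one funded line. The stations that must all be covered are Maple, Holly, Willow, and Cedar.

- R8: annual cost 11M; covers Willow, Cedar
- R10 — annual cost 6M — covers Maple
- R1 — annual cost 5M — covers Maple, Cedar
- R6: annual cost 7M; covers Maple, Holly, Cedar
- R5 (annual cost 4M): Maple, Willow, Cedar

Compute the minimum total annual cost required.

11

This is a weighted set-cover instance.
Choose R6 and R5: together they cover Maple, Holly, Willow, Cedar — every station.
Total annual cost: 7 + 4 = 11.
No cover costs less than 11.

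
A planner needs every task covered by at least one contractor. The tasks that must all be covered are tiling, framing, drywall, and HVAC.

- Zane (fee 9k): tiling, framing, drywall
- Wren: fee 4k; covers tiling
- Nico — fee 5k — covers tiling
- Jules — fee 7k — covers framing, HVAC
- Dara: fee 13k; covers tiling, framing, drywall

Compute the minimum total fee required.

Choose Zane and Jules: together they cover tiling, framing, drywall, HVAC — every task.
Total fee: 9 + 7 = 16.
No cover costs less than 16.

16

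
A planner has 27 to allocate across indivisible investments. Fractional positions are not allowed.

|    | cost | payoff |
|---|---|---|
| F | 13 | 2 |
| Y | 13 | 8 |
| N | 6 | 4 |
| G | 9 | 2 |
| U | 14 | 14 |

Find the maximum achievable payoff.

22

Allowing fractional choices, the relaxed optimum would be about 22.3, but investments are indivisible.
Y + U: cost 13 + 14 = 27 ≤ 27, payoff 8 + 14 = 22.
N + U: cost 6 + 14 = 20 ≤ 27, payoff 4 + 14 = 18.
G + U: cost 9 + 14 = 23 ≤ 27, payoff 2 + 14 = 16.
Best is Y and U with total payoff 22.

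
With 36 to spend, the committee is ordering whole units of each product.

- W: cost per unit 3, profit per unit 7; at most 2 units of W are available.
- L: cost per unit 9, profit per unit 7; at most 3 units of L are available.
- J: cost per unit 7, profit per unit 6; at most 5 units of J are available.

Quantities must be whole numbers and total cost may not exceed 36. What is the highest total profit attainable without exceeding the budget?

2×W and 4×J: cost 34 ≤ 36, profit 2·7 + 4·6 = 38.
2×W, 1×L, and 3×J: cost 36 ≤ 36, profit 2·7 + 1·7 + 3·6 = 39.
Best is 39.

39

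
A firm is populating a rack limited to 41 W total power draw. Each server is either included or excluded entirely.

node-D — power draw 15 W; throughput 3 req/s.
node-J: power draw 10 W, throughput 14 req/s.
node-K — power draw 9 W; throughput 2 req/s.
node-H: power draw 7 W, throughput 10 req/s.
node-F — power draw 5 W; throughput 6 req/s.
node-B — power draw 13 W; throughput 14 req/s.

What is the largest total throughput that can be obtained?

44

Allowing fractional choices, the relaxed optimum would be about 45.3, but servers are indivisible.
node-J + node-H + node-F + node-B: power draw 10 + 7 + 5 + 13 = 35 ≤ 41, throughput 14 + 10 + 6 + 14 = 44.
node-J + node-K + node-H + node-B: power draw 10 + 9 + 7 + 13 = 39 ≤ 41, throughput 14 + 2 + 10 + 14 = 40.
node-J + node-H + node-B: power draw 10 + 7 + 13 = 30 ≤ 41, throughput 14 + 10 + 14 = 38.
Best is node-J, node-H, node-F, and node-B with total throughput 44.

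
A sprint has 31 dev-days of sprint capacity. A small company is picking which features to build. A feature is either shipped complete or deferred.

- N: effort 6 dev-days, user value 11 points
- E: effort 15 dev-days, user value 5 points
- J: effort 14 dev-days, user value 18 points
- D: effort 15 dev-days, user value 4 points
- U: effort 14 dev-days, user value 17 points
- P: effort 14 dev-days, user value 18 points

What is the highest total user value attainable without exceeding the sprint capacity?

Take J and P: effort 14 + 14 = 28 ≤ 31, user value 18 + 18 = 36.
No other feasible combination does better.

36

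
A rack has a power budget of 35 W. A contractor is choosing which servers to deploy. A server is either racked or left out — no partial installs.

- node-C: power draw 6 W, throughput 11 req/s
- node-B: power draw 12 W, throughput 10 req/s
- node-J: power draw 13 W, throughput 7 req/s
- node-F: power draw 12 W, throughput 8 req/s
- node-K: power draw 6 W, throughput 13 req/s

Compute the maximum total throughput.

34

This is an integer program with binary decision variables.
node-C + node-F + node-K: power draw 6 + 12 + 6 = 24 ≤ 35, throughput 11 + 8 + 13 = 32.
node-C + node-B + node-K: power draw 6 + 12 + 6 = 24 ≤ 35, throughput 11 + 10 + 13 = 34.
Best is node-C, node-B, and node-K with total throughput 34.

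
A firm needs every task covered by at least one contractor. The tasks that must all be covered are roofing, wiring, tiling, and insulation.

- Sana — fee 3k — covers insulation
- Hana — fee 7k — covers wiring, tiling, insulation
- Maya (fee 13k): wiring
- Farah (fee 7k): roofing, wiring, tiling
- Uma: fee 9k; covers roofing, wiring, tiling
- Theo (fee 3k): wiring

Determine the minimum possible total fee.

The greedy cost-per-new-task heuristic would pick Hana and Farah for 14, but a cheaper cover exists.
Choose Sana and Farah: together they cover roofing, wiring, tiling, insulation — every task.
Total fee: 3 + 7 = 10.
No cover costs less than 10.

10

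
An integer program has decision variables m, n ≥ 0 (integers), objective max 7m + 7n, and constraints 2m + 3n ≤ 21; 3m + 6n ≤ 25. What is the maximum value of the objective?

(m,n)=(8,0): 2·8+3·0=16≤21, 3·8+6·0=24≤25, objective 56.
(m,n)=(7,0): 2·7+3·0=14≤21, 3·7+6·0=21≤25, objective 49.
No feasible integer point exceeds 56.

56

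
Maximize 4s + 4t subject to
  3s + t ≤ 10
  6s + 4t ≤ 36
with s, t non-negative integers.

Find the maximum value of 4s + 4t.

(s,t)=(0,9): 3·0+1·9=9≤10, 6·0+4·9=36≤36, objective 36.
(s,t)=(0,8): 3·0+1·8=8≤10, 6·0+4·8=32≤36, objective 32.
The best lattice point is (0,9), giving 36.

36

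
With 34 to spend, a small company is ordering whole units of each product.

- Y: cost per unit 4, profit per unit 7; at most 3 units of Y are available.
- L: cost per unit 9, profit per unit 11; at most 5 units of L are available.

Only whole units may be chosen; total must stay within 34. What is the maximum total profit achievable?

43

3×Y and 2×L: cost 30 ≤ 34, profit 3·7 + 2·11 = 43.
1×Y and 3×L: cost 31 ≤ 34, profit 1·7 + 3·11 = 40.
Best is 43.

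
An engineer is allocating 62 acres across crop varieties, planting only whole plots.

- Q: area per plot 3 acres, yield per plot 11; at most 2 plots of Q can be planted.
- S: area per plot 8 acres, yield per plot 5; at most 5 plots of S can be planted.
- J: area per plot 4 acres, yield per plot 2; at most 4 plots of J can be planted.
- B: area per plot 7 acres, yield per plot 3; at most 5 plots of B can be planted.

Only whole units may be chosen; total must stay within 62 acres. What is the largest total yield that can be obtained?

55

This is a bounded integer knapsack.
2×Q, 5×S, and 4×J: area 62 ≤ 62, yield 2·11 + 5·5 + 4·2 = 55.
2×Q, 5×S, 2×J, and 1×B: area 61 ≤ 62, yield 2·11 + 5·5 + 2·2 + 1·3 = 54.
Best is 55.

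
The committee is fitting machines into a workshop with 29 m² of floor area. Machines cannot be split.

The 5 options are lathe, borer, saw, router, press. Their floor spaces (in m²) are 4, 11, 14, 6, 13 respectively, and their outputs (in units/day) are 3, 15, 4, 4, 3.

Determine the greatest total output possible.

22

lathe + borer + press: floor space 4 + 11 + 13 = 28 ≤ 29, output 3 + 15 + 3 = 21.
lathe + borer + router: floor space 4 + 11 + 6 = 21 ≤ 29, output 3 + 15 + 4 = 22.
lathe + borer + saw: floor space 4 + 11 + 14 = 29 ≤ 29, output 3 + 15 + 4 = 22.
The maximum output is 22; one optimal choice is lathe, borer, and router.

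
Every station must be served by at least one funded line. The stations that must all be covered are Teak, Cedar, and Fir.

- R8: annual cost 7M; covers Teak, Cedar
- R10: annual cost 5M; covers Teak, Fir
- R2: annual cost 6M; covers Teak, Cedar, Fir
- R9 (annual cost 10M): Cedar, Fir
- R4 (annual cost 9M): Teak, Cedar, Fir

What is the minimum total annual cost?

6

This is an integer covering problem.
R2 alone covers Teak, Cedar, Fir — every station.
Total annual cost: 6.
No cover costs less than 6.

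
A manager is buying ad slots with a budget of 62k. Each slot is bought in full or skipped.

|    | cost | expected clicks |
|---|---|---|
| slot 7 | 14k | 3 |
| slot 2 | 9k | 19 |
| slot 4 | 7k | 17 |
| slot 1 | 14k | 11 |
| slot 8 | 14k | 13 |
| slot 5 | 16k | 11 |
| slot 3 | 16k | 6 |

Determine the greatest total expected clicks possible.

Allowing fractional choices, the relaxed optimum would be about 71.8, but ad slots are indivisible.
slot 2 + slot 4 + slot 1 + slot 8 + slot 5: cost 9 + 7 + 14 + 14 + 16 = 60 ≤ 62, expected clicks 19 + 17 + 11 + 13 + 11 = 71.
slot 2 + slot 4 + slot 8 + slot 5 + slot 3: cost 9 + 7 + 14 + 16 + 16 = 62 ≤ 62, expected clicks 19 + 17 + 13 + 11 + 6 = 66.
slot 2 + slot 4 + slot 1 + slot 8 + slot 3: cost 9 + 7 + 14 + 14 + 16 = 60 ≤ 62, expected clicks 19 + 17 + 11 + 13 + 6 = 66.
Best is slot 2, slot 4, slot 1, slot 8, and slot 5 with total expected clicks 71.

71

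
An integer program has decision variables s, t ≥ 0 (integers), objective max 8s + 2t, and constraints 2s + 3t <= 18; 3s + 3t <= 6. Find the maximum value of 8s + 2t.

16

(s,t)=(2,0): 2·2+3·0=4≤18, 3·2+3·0=6≤6, objective 16.
(s,t)=(1,1): 2·1+3·1=5≤18, 3·1+3·1=6≤6, objective 10.
The best lattice point is (2,0), giving 16.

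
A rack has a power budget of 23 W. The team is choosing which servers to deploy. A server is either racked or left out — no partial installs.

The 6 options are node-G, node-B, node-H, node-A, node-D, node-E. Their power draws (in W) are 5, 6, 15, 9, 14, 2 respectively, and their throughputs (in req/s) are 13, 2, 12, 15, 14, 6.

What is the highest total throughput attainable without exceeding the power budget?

Allowing fractional choices, the relaxed optimum would be about 41.0, but servers are indivisible.
node-G + node-A + node-E: power draw 5 + 9 + 2 = 16 ≤ 23, throughput 13 + 15 + 6 = 34.
node-G + node-B + node-A + node-E: power draw 5 + 6 + 9 + 2 = 22 ≤ 23, throughput 13 + 2 + 15 + 6 = 36.
Best is node-G, node-B, node-A, and node-E with total throughput 36.

36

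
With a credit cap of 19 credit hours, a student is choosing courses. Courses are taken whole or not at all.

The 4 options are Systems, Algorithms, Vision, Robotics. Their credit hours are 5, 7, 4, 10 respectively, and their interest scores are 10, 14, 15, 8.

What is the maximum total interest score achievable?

39

Allowing fractional choices, the relaxed optimum would be about 41.4, but courses are indivisible.
Systems + Vision + Robotics: credit hours 5 + 4 + 10 = 19 ≤ 19, interest score 10 + 15 + 8 = 33.
Systems + Algorithms + Vision: credit hours 5 + 7 + 4 = 16 ≤ 19, interest score 10 + 14 + 15 = 39.
Best is Systems, Algorithms, and Vision with total interest score 39.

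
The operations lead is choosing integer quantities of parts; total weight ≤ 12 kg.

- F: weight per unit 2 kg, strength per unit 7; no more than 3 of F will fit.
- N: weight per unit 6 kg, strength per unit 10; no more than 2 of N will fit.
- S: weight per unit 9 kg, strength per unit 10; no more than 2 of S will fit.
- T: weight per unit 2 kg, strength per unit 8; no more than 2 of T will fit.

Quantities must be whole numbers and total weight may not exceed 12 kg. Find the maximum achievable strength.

3×F and 2×T: weight 10 ≤ 12, strength 3·7 + 2·8 = 37.
1×F, 1×N, and 2×T: weight 12 ≤ 12, strength 1·7 + 1·10 + 2·8 = 33.
Best is 37.

37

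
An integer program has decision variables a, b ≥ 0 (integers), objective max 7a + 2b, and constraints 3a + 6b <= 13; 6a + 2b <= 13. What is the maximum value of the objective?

The continuous relaxation peaks at (2.17, 0) with value 15.17; rounding to a feasible lattice point costs some objective.
(a,b)=(2,0): 3·2+6·0=6≤13, 6·2+2·0=12≤13, objective 14.
(a,b)=(1,1): 3·1+6·1=9≤13, 6·1+2·1=8≤13, objective 9.
(a,b)=(1,0): 3·1+6·0=3≤13, 6·1+2·0=6≤13, objective 7.
No feasible integer point exceeds 14.

14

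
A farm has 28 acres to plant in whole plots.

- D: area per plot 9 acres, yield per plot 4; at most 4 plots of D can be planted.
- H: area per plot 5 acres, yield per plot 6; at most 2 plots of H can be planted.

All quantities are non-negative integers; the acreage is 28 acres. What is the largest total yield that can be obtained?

H has the best ratio (6/5); taking only H gives at most 2×6 = 12 (stopped by the supply cap of 2).
Mixing does better — 2×D and 2×H: area 28 ≤ 28, yield 2·4 + 2·6 = 20.

20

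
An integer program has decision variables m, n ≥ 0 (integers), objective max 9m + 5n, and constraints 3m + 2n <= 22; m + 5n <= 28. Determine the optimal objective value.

(m,n)=(6,2): 3·6+2·2=22≤22, 1·6+5·2=16≤28, objective 64.
(m,n)=(7,0): 3·7+2·0=21≤22, 1·7+5·0=7≤28, objective 63.
(m,n)=(5,3): 3·5+2·3=21≤22, 1·5+5·3=20≤28, objective 60.
(m,n)=(6,1): 3·6+2·1=20≤22, 1·6+5·1=11≤28, objective 59.
The best lattice point is (6,2), giving 64.

64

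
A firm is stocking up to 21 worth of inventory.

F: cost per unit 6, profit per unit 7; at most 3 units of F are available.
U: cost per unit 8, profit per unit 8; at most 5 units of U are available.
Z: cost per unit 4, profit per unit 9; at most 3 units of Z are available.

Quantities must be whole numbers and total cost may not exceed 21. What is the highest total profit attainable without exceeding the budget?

Take 1×U and 3×Z: cost 20 ≤ 21, profit 1·8 + 3·9 = 35.
Z has the best ratio (9/4) and is taken to its limit of 3; remaining capacity is filled optimally with the others.

35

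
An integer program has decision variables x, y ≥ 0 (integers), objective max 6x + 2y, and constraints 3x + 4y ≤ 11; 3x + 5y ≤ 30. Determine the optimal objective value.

(x,y)=(3,0) is feasible, giving 18.
(x,y)=(2,1) is feasible, giving 14.
(x,y)=(2,0) is feasible, giving 12.
The best lattice point is (3,0), giving 18.

18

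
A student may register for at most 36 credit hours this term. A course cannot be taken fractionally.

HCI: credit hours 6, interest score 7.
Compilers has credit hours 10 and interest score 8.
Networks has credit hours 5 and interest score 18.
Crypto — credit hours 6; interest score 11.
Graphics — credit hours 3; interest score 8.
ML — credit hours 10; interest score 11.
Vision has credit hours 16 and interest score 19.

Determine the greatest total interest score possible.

This is an integer program with binary decision variables.
Networks + Crypto + Graphics + Vision: credit hours 5 + 6 + 3 + 16 = 30 ≤ 36, interest score 18 + 11 + 8 + 19 = 56.
Compilers + Networks + Crypto + Graphics + ML: credit hours 10 + 5 + 6 + 3 + 10 = 34 ≤ 36, interest score 8 + 18 + 11 + 8 + 11 = 56.
HCI + Networks + Crypto + Graphics + Vision: credit hours 6 + 5 + 6 + 3 + 16 = 36 ≤ 36, interest score 7 + 18 + 11 + 8 + 19 = 63.
Best is HCI, Networks, Crypto, Graphics, and Vision with total interest score 63.

63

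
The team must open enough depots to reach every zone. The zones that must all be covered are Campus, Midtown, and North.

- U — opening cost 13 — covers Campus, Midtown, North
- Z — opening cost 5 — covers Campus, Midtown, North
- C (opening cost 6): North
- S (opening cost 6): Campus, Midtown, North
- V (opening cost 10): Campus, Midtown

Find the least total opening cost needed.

5

Z alone covers Campus, Midtown, North — every zone.
Total opening cost: 5.
No cover costs less than 5.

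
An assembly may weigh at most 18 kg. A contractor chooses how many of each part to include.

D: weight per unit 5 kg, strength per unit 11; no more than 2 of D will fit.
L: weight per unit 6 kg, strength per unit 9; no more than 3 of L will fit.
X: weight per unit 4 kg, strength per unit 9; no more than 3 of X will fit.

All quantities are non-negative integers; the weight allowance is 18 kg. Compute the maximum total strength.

40

1×D and 3×X: weight 17 ≤ 18, strength 1·11 + 3·9 = 38.
2×D and 2×X: weight 18 ≤ 18, strength 2·11 + 2·9 = 40.
Best is 40.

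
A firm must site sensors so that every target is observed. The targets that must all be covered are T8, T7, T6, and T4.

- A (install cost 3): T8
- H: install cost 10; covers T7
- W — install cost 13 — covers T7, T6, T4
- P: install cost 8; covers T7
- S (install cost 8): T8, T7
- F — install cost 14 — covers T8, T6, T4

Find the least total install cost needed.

Choose A and W: together they cover T8, T7, T6, T4 — every target.
Total install cost: 3 + 13 = 16.
No cover costs less than 16.

16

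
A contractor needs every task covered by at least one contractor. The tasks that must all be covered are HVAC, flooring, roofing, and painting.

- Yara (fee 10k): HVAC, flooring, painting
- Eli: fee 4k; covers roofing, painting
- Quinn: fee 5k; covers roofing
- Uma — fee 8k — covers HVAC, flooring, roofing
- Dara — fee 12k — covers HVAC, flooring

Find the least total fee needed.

Choose Eli and Uma: together they cover HVAC, flooring, roofing, painting — every task.
Total fee: 4 + 8 = 12.
No cover costs less than 12.

12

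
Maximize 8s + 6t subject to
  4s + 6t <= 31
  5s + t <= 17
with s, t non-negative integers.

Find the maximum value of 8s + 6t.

The continuous relaxation peaks at (2.73, 3.35) with value 41.92; rounding to a feasible lattice point costs some objective.
(s,t)=(3,2): 4·3+6·2=24≤31, 5·3+1·2=17≤17, objective 36.
(s,t)=(2,3): 4·2+6·3=26≤31, 5·2+1·3=13≤17, objective 34.
The best lattice point is (3,2), giving 36.

36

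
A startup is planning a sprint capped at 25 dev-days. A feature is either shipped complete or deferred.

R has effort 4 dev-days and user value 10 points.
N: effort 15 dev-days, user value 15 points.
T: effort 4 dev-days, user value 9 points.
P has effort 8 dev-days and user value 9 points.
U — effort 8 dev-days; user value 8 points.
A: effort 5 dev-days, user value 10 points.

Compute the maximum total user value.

38

Allowing fractional choices, the relaxed optimum would be about 42.0, but features are indivisible.
R + P + U + A: effort 4 + 8 + 8 + 5 = 25 ≤ 25, user value 10 + 9 + 8 + 10 = 37.
R + T + P + A: effort 4 + 4 + 8 + 5 = 21 ≤ 25, user value 10 + 9 + 9 + 10 = 38.
R + T + U + A: effort 4 + 4 + 8 + 5 = 21 ≤ 25, user value 10 + 9 + 8 + 10 = 37.
Best is R, T, P, and A with total user value 38.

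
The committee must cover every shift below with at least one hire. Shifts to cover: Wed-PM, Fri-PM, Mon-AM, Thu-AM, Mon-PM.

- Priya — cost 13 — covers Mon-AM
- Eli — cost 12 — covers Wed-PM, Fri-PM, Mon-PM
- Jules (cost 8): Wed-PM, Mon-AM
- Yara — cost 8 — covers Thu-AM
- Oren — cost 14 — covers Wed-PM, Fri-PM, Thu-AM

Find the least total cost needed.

Choose Eli, Jules, and Yara: together they cover Wed-PM, Fri-PM, Mon-AM, Thu-AM, Mon-PM — every shift.
Total cost: 12 + 8 + 8 = 28.

28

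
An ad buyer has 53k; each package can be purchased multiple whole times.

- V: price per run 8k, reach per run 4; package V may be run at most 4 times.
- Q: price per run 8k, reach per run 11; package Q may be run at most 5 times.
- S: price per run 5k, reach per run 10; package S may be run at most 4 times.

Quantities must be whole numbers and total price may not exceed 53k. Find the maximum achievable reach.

84

4×Q and 4×S: price 52 ≤ 53, reach 4·11 + 4·10 = 84.
1×V, 3×Q, and 4×S: price 52 ≤ 53, reach 1·4 + 3·11 + 4·10 = 77.
Best is 84.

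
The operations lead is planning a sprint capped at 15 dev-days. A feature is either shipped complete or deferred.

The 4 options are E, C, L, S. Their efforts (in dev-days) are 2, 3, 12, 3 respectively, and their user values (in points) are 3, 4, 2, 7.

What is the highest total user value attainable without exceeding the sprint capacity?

14

Allowing fractional choices, the relaxed optimum would be about 15.2, but features are indivisible.
E + S: effort 2 + 3 = 5 ≤ 15, user value 3 + 7 = 10.
E + C + S: effort 2 + 3 + 3 = 8 ≤ 15, user value 3 + 4 + 7 = 14.
C + S: effort 3 + 3 = 6 ≤ 15, user value 4 + 7 = 11.
Best is E, C, and S with total user value 14.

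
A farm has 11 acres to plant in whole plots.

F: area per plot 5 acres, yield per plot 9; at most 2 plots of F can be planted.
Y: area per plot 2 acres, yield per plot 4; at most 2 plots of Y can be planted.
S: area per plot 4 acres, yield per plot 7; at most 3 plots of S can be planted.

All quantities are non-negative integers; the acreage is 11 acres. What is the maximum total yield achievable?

This is a bounded integer knapsack.
Y has the best ratio (4/2); taking only Y gives at most 2×4 = 8 (stopped by the supply cap of 2).
Mixing does better — 1×F, 1×Y, and 1×S: area 11 ≤ 11, yield 1·9 + 1·4 + 1·7 = 20.

20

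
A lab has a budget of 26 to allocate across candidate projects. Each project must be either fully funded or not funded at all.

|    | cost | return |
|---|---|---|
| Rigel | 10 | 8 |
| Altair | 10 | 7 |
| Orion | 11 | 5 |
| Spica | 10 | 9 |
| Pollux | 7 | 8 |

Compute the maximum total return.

Treat it as a binary knapsack problem.
Take Spica and Pollux: cost 10 + 7 = 17 ≤ 26, return 9 + 8 = 17.
No feasible combination exceeds this.

17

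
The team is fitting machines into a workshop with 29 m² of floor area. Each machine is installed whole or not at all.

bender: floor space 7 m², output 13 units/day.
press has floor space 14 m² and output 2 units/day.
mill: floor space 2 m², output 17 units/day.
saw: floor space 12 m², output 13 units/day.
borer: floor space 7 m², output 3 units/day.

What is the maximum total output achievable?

46

Allowing fractional choices, the relaxed optimum would be about 46.1, but machines are indivisible.
bender + mill + saw + borer: floor space 7 + 2 + 12 + 7 = 28 ≤ 29, output 13 + 17 + 13 + 3 = 46.
bender + mill + saw: floor space 7 + 2 + 12 = 21 ≤ 29, output 13 + 17 + 13 = 43.
Best is bender, mill, saw, and borer with total output 46.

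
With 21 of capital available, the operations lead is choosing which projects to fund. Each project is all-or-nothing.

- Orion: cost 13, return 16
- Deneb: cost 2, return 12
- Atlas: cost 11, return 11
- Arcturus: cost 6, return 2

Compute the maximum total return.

30

Treat it as a binary knapsack problem.
Allowing fractional choices, the relaxed optimum would be about 34.0, but projects are indivisible.
Orion + Deneb + Arcturus: cost 13 + 2 + 6 = 21 ≤ 21, return 16 + 12 + 2 = 30.
Orion + Deneb: cost 13 + 2 = 15 ≤ 21, return 16 + 12 = 28.
Best is Orion, Deneb, and Arcturus with total return 30.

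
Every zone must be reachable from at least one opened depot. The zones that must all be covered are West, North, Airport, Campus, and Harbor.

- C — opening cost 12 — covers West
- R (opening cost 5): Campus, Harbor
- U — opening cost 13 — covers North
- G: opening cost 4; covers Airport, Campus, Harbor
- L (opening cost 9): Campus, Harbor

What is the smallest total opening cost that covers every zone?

29

Choose C, U, and G: together they cover West, North, Airport, Campus, Harbor — every zone.
Total opening cost: 12 + 13 + 4 = 29.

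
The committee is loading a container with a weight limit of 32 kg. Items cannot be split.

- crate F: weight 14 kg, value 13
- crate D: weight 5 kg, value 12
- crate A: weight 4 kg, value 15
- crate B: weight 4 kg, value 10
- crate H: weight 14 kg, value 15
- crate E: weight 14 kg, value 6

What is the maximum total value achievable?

52

This is a 0-1 knapsack instance.
crate F + crate D + crate A + crate B: weight 14 + 5 + 4 + 4 = 27 ≤ 32, value 13 + 12 + 15 + 10 = 50.
crate D + crate A + crate B + crate E: weight 5 + 4 + 4 + 14 = 27 ≤ 32, value 12 + 15 + 10 + 6 = 43.
crate D + crate A + crate B + crate H: weight 5 + 4 + 4 + 14 = 27 ≤ 32, value 12 + 15 + 10 + 15 = 52.
Best is crate D, crate A, crate B, and crate H with total value 52.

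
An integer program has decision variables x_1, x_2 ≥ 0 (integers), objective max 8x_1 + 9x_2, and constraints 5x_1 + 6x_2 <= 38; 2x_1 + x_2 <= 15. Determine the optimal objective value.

59

(x_1,x_2)=(4,3): 5·4+6·3=38≤38, 2·4+1·3=11≤15, objective 59.
(x_1,x_2)=(5,2): 5·5+6·2=37≤38, 2·5+1·2=12≤15, objective 58.
(x_1,x_2)=(6,1): 5·6+6·1=36≤38, 2·6+1·1=13≤15, objective 57.
No feasible integer point exceeds 59.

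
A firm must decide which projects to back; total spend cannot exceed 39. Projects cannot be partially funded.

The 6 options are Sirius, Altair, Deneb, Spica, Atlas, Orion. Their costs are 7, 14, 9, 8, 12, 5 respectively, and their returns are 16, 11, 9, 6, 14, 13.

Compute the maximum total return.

This is an integer program with binary decision variables.
Allowing fractional choices, the relaxed optimum would be about 56.7, but projects are indivisible.
Sirius + Spica + Atlas + Orion: cost 7 + 8 + 12 + 5 = 32 ≤ 39, return 16 + 6 + 14 + 13 = 49.
Sirius + Altair + Atlas + Orion: cost 7 + 14 + 12 + 5 = 38 ≤ 39, return 16 + 11 + 14 + 13 = 54.
Sirius + Deneb + Atlas + Orion: cost 7 + 9 + 12 + 5 = 33 ≤ 39, return 16 + 9 + 14 + 13 = 52.
Best is Sirius, Altair, Atlas, and Orion with total return 54.

54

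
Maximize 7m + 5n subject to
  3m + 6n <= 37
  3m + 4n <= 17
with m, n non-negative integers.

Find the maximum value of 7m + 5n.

35

Relaxing integrality, the LP optimum is 39.67 at (m,n) = (5.67, 0), which is not an integer point.
(m,n)=(5,0) is feasible, giving 35.
(m,n)=(4,1) is feasible, giving 33.
Maximum is 35 at (m,n)=(5,0).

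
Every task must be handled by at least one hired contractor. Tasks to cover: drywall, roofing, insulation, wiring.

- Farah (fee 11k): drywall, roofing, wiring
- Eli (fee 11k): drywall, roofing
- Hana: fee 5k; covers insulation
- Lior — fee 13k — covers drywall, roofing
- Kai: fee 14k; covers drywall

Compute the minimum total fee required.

This is a weighted set-cover instance.
Choose Farah and Hana: together they cover drywall, roofing, insulation, wiring — every task.
Total fee: 11 + 5 = 16.
No cover costs less than 16.

16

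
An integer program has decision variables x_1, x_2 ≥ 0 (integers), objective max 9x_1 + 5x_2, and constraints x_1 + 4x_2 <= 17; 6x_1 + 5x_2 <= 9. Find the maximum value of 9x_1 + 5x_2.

9

(x_1,x_2)=(1,0) is feasible, giving 9.
(x_1,x_2)=(0,1) is feasible, giving 5.
(x_1,x_2)=(0,0) is feasible, giving 0.
The best lattice point is (1,0), giving 9.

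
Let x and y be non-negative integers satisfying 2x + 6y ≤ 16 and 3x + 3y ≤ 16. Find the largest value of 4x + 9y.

26

The continuous relaxation peaks at (4, 1.33) with value 28.00; rounding to a feasible lattice point costs some objective.
(x,y)=(2,2): 2·2+6·2=16≤16, 3·2+3·2=12≤16, objective 26.
(x,y)=(4,1): 2·4+6·1=14≤16, 3·4+3·1=15≤16, objective 25.
(x,y)=(1,2): 2·1+6·2=14≤16, 3·1+3·2=9≤16, objective 22.
The best lattice point is (2,2), giving 26.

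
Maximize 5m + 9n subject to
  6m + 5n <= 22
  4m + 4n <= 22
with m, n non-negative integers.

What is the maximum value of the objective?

Relaxing integrality, the LP optimum is 39.60 at (m,n) = (0, 4.4), which is not an integer point.
(m,n)=(0,4): 6·0+5·4=20≤22, 4·0+4·4=16≤22, objective 36.
(m,n)=(1,3): 6·1+5·3=21≤22, 4·1+4·3=16≤22, objective 32.
(m,n)=(0,3): 6·0+5·3=15≤22, 4·0+4·3=12≤22, objective 27.
The best lattice point is (0,4), giving 36.

36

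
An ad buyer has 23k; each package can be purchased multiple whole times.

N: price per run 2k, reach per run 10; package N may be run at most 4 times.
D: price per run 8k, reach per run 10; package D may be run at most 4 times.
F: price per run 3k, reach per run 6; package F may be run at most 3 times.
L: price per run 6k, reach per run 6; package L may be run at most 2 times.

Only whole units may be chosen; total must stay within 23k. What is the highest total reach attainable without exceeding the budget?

N has the best ratio (10/2); taking only N gives at most 4×10 = 40 (stopped by the supply cap of 4).
Mixing does better — 4×N, 3×F, and 1×L: price 23 ≤ 23, reach 4·10 + 3·6 + 1·6 = 64.

64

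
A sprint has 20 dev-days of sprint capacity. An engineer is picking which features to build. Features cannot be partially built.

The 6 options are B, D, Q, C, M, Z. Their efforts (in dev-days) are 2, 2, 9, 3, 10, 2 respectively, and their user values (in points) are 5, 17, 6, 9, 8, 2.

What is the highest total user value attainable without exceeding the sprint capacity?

Allowing fractional choices, the relaxed optimum would be about 41.7, but features are indivisible.
B + D + C + M: effort 2 + 2 + 3 + 10 = 17 ≤ 20, user value 5 + 17 + 9 + 8 = 39.
B + D + Q + C + Z: effort 2 + 2 + 9 + 3 + 2 = 18 ≤ 20, user value 5 + 17 + 6 + 9 + 2 = 39.
B + D + C + M + Z: effort 2 + 2 + 3 + 10 + 2 = 19 ≤ 20, user value 5 + 17 + 9 + 8 + 2 = 41.
Best is B, D, C, M, and Z with total user value 41.

41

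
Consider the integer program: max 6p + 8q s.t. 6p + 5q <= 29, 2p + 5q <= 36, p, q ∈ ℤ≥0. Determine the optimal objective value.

The continuous relaxation peaks at (0, 5.8) with value 46.40; rounding to a feasible lattice point costs some objective.
(p,q)=(0,5): 6·0+5·5=25≤29, 2·0+5·5=25≤36, objective 40.
(p,q)=(1,4): 6·1+5·4=26≤29, 2·1+5·4=22≤36, objective 38.
(p,q)=(0,4): 6·0+5·4=20≤29, 2·0+5·4=20≤36, objective 32.
No feasible integer point exceeds 40.

40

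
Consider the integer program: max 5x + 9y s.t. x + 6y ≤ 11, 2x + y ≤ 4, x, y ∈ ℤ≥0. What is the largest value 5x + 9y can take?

14

Relaxing integrality, the LP optimum is 20.64 at (x,y) = (1.18, 1.64), which is not an integer point.
(x,y)=(1,1): 1·1+6·1=7≤11, 2·1+1·1=3≤4, objective 14.
(x,y)=(2,0): 1·2+6·0=2≤11, 2·2+1·0=4≤4, objective 10.
(x,y)=(0,1): 1·0+6·1=6≤11, 2·0+1·1=1≤4, objective 9.
(x,y)=(1,0): 1·1+6·0=1≤11, 2·1+1·0=2≤4, objective 5.
Maximum is 14 at (x,y)=(1,1).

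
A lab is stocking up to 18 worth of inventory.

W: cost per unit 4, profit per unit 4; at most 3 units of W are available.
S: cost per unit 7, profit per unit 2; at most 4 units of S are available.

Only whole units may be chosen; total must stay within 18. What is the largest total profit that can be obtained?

2×W and 1×S: cost 15 ≤ 18, profit 2·4 + 1·2 = 10.
3×W: cost 12 ≤ 18, profit 3·4 = 12.
Best is 12.

12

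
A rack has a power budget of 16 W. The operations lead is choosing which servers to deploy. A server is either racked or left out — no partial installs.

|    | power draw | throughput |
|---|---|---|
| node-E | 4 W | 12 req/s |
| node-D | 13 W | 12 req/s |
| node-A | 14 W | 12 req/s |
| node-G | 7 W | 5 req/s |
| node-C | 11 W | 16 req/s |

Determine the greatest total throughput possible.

Allowing fractional choices, the relaxed optimum would be about 28.9, but servers are indivisible.
node-E + node-C: power draw 4 + 11 = 15 ≤ 16, throughput 12 + 16 = 28.
node-C: power draw 11 ≤ 16, throughput 16.
node-E + node-G: power draw 4 + 7 = 11 ≤ 16, throughput 12 + 5 = 17.
Best is node-E and node-C with total throughput 28.

28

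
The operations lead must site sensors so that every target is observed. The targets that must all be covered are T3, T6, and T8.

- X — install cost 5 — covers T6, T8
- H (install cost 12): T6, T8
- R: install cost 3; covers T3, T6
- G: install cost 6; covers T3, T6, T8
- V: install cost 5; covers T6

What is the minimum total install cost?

This is an integer covering problem.
G alone covers T3, T6, T8 — every target.
Total install cost: 6.

6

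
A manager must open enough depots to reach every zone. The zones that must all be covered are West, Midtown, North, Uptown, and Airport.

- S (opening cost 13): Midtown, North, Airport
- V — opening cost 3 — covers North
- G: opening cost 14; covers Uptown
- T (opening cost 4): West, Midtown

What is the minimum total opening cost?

31

Choose S, G, and T: together they cover West, Midtown, North, Uptown, Airport — every zone.
Total opening cost: 13 + 14 + 4 = 31.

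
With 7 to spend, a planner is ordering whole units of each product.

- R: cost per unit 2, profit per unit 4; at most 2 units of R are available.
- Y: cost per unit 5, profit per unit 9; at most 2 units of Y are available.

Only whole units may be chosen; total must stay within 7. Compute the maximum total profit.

13

Take 1×R and 1×Y: cost 7 ≤ 7, profit 1·4 + 1·9 = 13.
No other integer combination yields more.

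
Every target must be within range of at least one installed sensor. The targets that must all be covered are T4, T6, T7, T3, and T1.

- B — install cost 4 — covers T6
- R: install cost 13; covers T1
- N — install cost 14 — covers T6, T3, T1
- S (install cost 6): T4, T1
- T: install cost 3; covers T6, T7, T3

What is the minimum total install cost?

9

This is an integer covering problem.
Choose S and T: together they cover T4, T6, T7, T3, T1 — every target.
Total install cost: 6 + 3 = 9.
No cover costs less than 9.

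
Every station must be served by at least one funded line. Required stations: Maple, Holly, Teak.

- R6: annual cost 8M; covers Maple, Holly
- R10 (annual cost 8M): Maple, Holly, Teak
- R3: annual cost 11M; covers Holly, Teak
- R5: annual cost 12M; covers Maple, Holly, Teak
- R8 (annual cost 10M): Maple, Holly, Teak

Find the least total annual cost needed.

R10 alone covers Maple, Holly, Teak — every station.
Total annual cost: 8.
No cover costs less than 8.

8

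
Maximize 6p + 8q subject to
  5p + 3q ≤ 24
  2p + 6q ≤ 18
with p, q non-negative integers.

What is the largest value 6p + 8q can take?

34

The continuous relaxation peaks at (3.75, 1.75) with value 36.50; rounding to a feasible lattice point costs some objective.
(p,q)=(3,2): 5·3+3·2=21≤24, 2·3+6·2=18≤18, objective 34.
(p,q)=(4,1): 5·4+3·1=23≤24, 2·4+6·1=14≤18, objective 32.
(p,q)=(2,2): 5·2+3·2=16≤24, 2·2+6·2=16≤18, objective 28.
The best lattice point is (3,2), giving 34.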